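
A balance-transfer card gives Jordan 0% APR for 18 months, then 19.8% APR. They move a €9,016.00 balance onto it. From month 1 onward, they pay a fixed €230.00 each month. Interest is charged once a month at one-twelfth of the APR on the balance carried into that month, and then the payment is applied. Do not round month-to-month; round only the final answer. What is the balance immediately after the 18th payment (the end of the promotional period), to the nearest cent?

Promo months 1–18 at r₀ = 0%/12 = 0; months 19+ at r₁ = 19.8%/12 = 0.0165.
After month 18 (no interest yet): B = €9,016.00 − 18·€230.00 = €4,876.00.

€4,876.00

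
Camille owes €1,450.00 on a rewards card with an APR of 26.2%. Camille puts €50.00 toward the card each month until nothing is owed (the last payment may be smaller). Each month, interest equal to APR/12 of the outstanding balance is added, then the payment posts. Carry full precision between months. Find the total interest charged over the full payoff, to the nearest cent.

€871.71

Monthly rate r = 26.2%/12 = 2.18333% = 0.0218333.
Payoff takes n = ⌈−ln(1 − rB₀/P)/ln(1+r)⌉ = ⌈46.432⌉ = 47 payments; the last is €21.71.
Total paid = 46·€50.00 + €21.71 = €2,321.71.
Total interest = total paid − principal = €2,321.71 − €1,450.00 = €871.71.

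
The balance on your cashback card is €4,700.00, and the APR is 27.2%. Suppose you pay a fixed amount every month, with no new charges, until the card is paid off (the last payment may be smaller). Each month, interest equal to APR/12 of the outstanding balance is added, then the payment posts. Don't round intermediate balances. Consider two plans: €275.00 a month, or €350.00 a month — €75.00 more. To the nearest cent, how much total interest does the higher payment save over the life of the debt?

Monthly rate r = 27.2%/12 = 2.26667% = 0.0226667.
At €275.00/mo: n = ⌈−ln(1 − rB₀/P)/ln(1+r)⌉ = 22 payments (last €237.75); total interest = total paid − €4,700.00 = €1,312.75.
At €350.00/mo: 17 payments (last €68.32); total interest €968.32.
Interest saved = €1,312.75 − €968.32 = €344.43.

€344.43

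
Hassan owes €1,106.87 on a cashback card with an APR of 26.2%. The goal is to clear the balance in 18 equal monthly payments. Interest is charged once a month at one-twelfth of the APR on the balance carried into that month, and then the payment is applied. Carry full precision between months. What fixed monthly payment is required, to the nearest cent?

Monthly rate r = 26.2%/12 = 2.18333% = 0.0218333.
Level-payment amortization: P = B₀·r / (1 − (1+r)^(−n)) = 1106.87·0.0218333 / (1 − 1.02183^(−18)).
Denominator 1 − (1+r)^(−18) = 0.322110641.
P = 24.1667 / 0.322110641 ≈ 75.03.

€75.03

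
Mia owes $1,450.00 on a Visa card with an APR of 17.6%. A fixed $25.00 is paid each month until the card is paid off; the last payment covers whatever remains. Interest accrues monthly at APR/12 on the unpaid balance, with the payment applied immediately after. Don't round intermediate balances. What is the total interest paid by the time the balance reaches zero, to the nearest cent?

Monthly rate r = 17.6%/12 = 1.46667% = 0.0146667.
Payoff takes n = ⌈−ln(1 − rB₀/P)/ln(1+r)⌉ = ⌈130.601⌉ = 131 payments; the last is $15.08.
Total paid = 130·$25.00 + $15.08 = $3,265.08.
Total interest = total paid − principal = $3,265.08 − $1,450.00 = $1,815.08.

$1,815.08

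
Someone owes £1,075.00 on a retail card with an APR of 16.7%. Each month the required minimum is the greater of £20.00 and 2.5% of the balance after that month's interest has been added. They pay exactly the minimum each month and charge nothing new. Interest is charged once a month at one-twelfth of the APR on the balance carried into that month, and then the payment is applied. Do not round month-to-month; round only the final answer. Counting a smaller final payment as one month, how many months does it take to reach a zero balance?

85 months

Monthly rate r = 16.7%/12 = 1.39167% = 0.0139167.
While 2.5% of the post-interest balance exceeds £20.00, each month B ← (B·(1+r))·(1 − 0.025), i.e. B shrinks by the factor (1+r)·0.975 = 0.98857.
This holds for months 1–27. Entering month 28 the balance is £788.12; 2.5% of the post-interest balance is now below £20.00, so the flat £20.00 minimum applies from here.
From month 28 a fixed £20.00 at rate r clears £788.12 in 58 more payments. Total: 27 + 58 = 85 months.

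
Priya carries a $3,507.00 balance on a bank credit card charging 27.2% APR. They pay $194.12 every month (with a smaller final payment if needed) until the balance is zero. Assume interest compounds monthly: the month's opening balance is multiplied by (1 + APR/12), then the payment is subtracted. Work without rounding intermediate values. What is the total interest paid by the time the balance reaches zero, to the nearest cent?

$1,055.93

Monthly rate r = 27.2%/12 = 2.26667% = 0.0226667.
Payoff takes n = ⌈−ln(1 − rB₀/P)/ln(1+r)⌉ = ⌈23.503⌉ = 24 payments; the last is $98.17.
Total paid = 23·$194.12 + $98.17 = $4,562.93.
Total interest = total paid − principal = $4,562.93 − $3,507.00 = $1,055.93.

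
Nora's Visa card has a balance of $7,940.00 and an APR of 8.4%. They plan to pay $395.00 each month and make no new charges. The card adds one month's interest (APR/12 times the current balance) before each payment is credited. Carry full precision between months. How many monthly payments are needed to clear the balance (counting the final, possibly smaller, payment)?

Monthly rate r = 8.4%/12 = 0.7% = 0.007.
Recurrence: B ← B·(1+r) − $395.00.
Month 1: interest $55.58; balance after payment $7,600.58.
Month 2: interest $53.20; balance after payment $7,258.78.
Closed form: n = −ln(1 − rB₀/P)/ln(1+r) = −ln(0.85929)/ln(1.007) ≈ 21.740, so the balance reaches zero during payment 22.

22 months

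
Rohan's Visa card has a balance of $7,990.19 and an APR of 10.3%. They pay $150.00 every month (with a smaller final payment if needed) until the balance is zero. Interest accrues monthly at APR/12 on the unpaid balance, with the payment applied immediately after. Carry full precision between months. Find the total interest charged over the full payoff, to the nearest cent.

Monthly rate r = 10.3%/12 = 0.858333% = 0.00858333.
Payoff takes n = ⌈−ln(1 − rB₀/P)/ln(1+r)⌉ = ⌈71.495⌉ = 72 payments; the last is $74.37.
Total paid = 71·$150.00 + $74.37 = $10,724.37.
Total interest = total paid − principal = $10,724.37 − $7,990.19 = $2,734.18.

$2,734.18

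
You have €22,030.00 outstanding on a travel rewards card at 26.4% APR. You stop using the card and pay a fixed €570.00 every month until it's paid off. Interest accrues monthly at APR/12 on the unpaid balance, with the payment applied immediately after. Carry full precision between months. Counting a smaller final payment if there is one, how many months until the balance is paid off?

Monthly rate r = 26.4%/12 = 2.2% = 0.022.
Recurrence: B ← B·(1+r) − €570.00.
Month 1: interest €484.66; balance after payment €21,944.66.
Month 2: interest €482.78; balance after payment €21,857.44.
Closed form: n = −ln(1 − rB₀/P)/ln(1+r) = −ln(0.14972)/ln(1.022) ≈ 87.264, so the balance reaches zero during payment 88.

88 payments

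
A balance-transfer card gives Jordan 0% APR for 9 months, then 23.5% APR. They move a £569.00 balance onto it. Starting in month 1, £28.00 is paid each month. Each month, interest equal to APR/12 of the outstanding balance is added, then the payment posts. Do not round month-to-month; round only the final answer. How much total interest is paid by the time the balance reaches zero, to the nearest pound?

£45

Promo months 1–9 at r₀ = 0%/12 = 0; months 10+ at r₁ = 23.5%/12 = 0.0195833.
After month 9 (no interest yet): B = £569.00 − 9·£28.00 = £317.00.
Then at r₁ with £28.00/mo: n₂ = −ln(1 − r₁·B/P)/ln(1+r₁) ≈ 12.92 → 13 more payments.
Total paid = 21·£28.00 + £25.90 = £613.90; interest = £613.90 − £569.00 = £44.90.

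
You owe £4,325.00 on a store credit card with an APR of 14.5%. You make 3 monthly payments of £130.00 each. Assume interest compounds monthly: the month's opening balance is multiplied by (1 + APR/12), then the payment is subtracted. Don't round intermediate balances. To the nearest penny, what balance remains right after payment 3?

Monthly rate r = 14.5%/12 = 1.20833% = 0.0120833.
Each month: B ← B·(1+r) − £130.00.
Month 1: interest £52.26; balance after payment £4,247.26.
Month 2: interest £51.32; balance after payment £4,168.58.
Month 3: interest £50.37; balance after payment £4,088.95.

£4,088.95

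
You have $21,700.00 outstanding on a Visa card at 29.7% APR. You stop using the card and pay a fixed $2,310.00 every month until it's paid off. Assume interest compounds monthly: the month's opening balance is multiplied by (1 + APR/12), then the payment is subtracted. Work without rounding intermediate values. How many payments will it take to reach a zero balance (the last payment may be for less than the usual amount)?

11 payments

Monthly rate r = 29.7%/12 = 2.475% = 0.02475.
Recurrence: B ← B·(1+r) − $2,310.00.
Month 1: interest $537.07; balance after payment $19,927.08.
Month 2: interest $493.20; balance after payment $18,110.27.
Closed form: n = −ln(1 − rB₀/P)/ln(1+r) = −ln(0.7675)/ln(1.02475) ≈ 10.823, so the balance reaches zero during payment 11.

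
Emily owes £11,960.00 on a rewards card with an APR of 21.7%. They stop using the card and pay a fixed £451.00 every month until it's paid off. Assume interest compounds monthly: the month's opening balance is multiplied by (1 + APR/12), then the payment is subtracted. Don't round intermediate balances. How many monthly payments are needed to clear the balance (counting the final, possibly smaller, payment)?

37 payments

Monthly rate r = 21.7%/12 = 1.80833% = 0.0180833.
Recurrence: B ← B·(1+r) − £451.00.
Month 1: interest £216.28; balance after payment £11,725.28.
Month 2: interest £212.03; balance after payment £11,486.31.
Closed form: n = −ln(1 − rB₀/P)/ln(1+r) = −ln(0.52045)/ln(1.01808) ≈ 36.439, so the balance reaches zero during payment 37.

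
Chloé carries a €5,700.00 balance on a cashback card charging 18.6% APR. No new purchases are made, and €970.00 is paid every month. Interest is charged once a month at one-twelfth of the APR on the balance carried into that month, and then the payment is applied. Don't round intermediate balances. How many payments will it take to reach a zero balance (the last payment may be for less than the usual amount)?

7 months

Monthly rate r = 18.6%/12 = 1.55% = 0.0155.
Recurrence: B ← B·(1+r) − €970.00.
Month 1: interest €88.35; balance after payment €4,818.35.
Month 2: interest €74.68; balance after payment €3,923.03.
Closed form: n = −ln(1 − rB₀/P)/ln(1+r) = −ln(0.90892)/ln(1.0155) ≈ 6.209, so the balance reaches zero during payment 7.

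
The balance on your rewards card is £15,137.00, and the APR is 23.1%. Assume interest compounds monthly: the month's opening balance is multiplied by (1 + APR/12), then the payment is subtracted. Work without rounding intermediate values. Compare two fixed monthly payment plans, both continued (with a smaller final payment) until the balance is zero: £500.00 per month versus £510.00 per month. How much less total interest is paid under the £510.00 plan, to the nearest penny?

Monthly rate r = 23.1%/12 = 1.925% = 0.01925.
At £500.00/mo: n = ⌈−ln(1 − rB₀/P)/ln(1+r)⌉ = 46 payments (last £423.10); total interest = total paid − £15,137.00 = £7,786.10.
At £510.00/mo: 45 payments (last £219.40); total interest £7,522.40.
Interest saved = £7,786.10 − £7,522.40 = £263.70.

£263.70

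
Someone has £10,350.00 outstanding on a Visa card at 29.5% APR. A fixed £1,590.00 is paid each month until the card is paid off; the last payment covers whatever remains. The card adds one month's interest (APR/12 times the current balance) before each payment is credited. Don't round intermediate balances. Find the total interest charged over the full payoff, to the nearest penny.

Monthly rate r = 29.5%/12 = 2.45833% = 0.0245833.
Payoff takes n = ⌈−ln(1 − rB₀/P)/ln(1+r)⌉ = ⌈7.180⌉ = 8 payments; the last is £289.57.
Total paid = 7·£1,590.00 + £289.57 = £11,419.57.
Total interest = total paid − principal = £11,419.57 − £10,350.00 = £1,069.57.

£1,069.57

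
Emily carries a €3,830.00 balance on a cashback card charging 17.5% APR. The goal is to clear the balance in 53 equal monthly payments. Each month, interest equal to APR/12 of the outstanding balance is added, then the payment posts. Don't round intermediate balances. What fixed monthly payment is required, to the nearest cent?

€104.25

Monthly rate r = 17.5%/12 = 1.45833% = 0.0145833.
Level-payment amortization: P = B₀·r / (1 − (1+r)^(−n)) = 3830.00·0.0145833 / (1 − 1.01458^(−53)).
Denominator 1 − (1+r)^(−53) = 0.535751364.
P = 55.8542 / 0.535751364 ≈ 104.25.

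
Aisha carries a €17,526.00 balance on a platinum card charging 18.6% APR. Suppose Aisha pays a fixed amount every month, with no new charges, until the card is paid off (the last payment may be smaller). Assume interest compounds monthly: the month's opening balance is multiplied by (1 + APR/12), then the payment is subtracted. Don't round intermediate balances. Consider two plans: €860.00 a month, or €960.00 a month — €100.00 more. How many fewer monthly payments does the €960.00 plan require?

3 fewer payments

Monthly rate r = 18.6%/12 = 1.55% = 0.0155.
At €860.00/mo: n = ⌈−ln(1 − rB₀/P)/ln(1+r)⌉ = 25 payments (last €586.79); total interest = total paid − €17,526.00 = €3,700.79.
At €960.00/mo: 22 payments (last €603.22); total interest €3,237.22.
Payments saved = 25 − 22 = 3.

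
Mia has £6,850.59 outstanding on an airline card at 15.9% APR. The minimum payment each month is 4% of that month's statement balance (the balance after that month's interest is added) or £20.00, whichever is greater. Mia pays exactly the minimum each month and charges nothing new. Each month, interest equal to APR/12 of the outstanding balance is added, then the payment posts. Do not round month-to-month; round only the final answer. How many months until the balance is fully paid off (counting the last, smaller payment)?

126 months

Monthly rate r = 15.9%/12 = 1.325% = 0.01325.
While 4% of the post-interest balance exceeds £20.00, each month B ← (B·(1+r))·(1 − 0.04), i.e. B shrinks by the factor (1+r)·0.96 = 0.97272.
This holds for months 1–96. Entering month 97 the balance is £481.46; 4% of the post-interest balance is now below £20.00, so the flat £20.00 minimum applies from here.
From month 97 a fixed £20.00 at rate r clears £481.46 in 30 more payments. Total: 96 + 30 = 126 months.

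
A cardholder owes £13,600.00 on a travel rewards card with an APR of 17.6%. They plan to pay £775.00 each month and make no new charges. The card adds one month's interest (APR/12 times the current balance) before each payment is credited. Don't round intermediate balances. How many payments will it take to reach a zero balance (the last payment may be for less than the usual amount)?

21 payments

Monthly rate r = 17.6%/12 = 1.46667% = 0.0146667.
Recurrence: B ← B·(1+r) − £775.00.
Month 1: interest £199.47; balance after payment £13,024.47.
Month 2: interest £191.03; balance after payment £12,440.49.
Closed form: n = −ln(1 − rB₀/P)/ln(1+r) = −ln(0.74262)/ln(1.01467) ≈ 20.437, so the balance reaches zero during payment 21.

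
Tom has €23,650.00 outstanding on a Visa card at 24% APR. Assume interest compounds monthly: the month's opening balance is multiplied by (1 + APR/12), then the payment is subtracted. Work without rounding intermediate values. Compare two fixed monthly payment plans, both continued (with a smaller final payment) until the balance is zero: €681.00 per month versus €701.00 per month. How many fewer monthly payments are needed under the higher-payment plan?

3 fewer payments

Monthly rate r = 24%/12 = 2% = 0.02.
At €681.00/mo: n = ⌈−ln(1 − rB₀/P)/ln(1+r)⌉ = 60 payments (last €608.28); total interest = total paid − €23,650.00 = €17,137.28.
At €701.00/mo: 57 payments (last €504.61); total interest €16,110.61.
Payments saved = 60 − 57 = 3.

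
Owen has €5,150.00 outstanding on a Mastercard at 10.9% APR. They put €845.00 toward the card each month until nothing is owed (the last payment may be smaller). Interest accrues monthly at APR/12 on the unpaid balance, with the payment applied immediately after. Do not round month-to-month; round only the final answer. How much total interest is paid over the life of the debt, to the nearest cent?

Monthly rate r = 10.9%/12 = 0.908333% = 0.00908333.
Payoff takes n = ⌈−ln(1 − rB₀/P)/ln(1+r)⌉ = ⌈6.298⌉ = 7 payments; the last is €252.87.
Total paid = 6·€845.00 + €252.87 = €5,322.87.
Total interest = total paid − principal = €5,322.87 − €5,150.00 = €172.87.

€172.87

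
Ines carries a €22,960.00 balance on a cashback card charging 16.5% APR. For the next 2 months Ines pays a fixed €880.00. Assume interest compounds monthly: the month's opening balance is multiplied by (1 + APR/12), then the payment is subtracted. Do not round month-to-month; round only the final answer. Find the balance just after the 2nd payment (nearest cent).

€21,823.64

Monthly rate r = 16.5%/12 = 1.375% = 0.01375.
Each month: B ← B·(1+r) − €880.00.
Month 1: interest €315.70; balance after payment €22,395.70.
Month 2: interest €307.94; balance after payment €21,823.64.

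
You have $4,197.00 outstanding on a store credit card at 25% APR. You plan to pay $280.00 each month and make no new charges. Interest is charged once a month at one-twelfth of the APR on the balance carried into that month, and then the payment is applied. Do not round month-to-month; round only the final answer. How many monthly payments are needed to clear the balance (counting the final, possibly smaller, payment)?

19 months

Monthly rate r = 25%/12 = 2.08333% = 0.0208333.
Recurrence: B ← B·(1+r) − $280.00.
Month 1: interest $87.44; balance after payment $4,004.44.
Month 2: interest $83.43; balance after payment $3,807.86.
Closed form: n = −ln(1 − rB₀/P)/ln(1+r) = −ln(0.68772)/ln(1.02083) ≈ 18.156, so the balance reaches zero during payment 19.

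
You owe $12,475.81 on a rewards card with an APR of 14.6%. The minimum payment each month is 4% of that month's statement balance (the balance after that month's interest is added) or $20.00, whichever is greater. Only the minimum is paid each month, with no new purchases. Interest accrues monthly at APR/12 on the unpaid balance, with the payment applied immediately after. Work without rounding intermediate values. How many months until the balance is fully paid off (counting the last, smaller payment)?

Monthly rate r = 14.6%/12 = 1.21667% = 0.0121667.
While 4% of the post-interest balance exceeds $20.00, each month B ← (B·(1+r))·(1 − 0.04), i.e. B shrinks by the factor (1+r)·0.96 = 0.97168.
This holds for months 1–113. Entering month 114 the balance is $485.51; 4% of the post-interest balance is now below $20.00, so the flat $20.00 minimum applies from here.
From month 114 a fixed $20.00 at rate r clears $485.51 in 29 more payments. Total: 113 + 29 = 142 months.

142 months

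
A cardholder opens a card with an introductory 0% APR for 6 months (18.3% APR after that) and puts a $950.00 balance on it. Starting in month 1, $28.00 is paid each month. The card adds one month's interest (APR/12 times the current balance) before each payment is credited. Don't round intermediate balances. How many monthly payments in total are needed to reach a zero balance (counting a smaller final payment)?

43 payments

Promo months 1–6 at r₀ = 0%/12 = 0; months 7+ at r₁ = 18.3%/12 = 0.01525.
After month 6 (no interest yet): B = $950.00 − 6·$28.00 = $782.00.
Then at r₁ with $28.00/mo: n₂ = −ln(1 − r₁·B/P)/ln(1+r₁) ≈ 36.67 → 37 more payments.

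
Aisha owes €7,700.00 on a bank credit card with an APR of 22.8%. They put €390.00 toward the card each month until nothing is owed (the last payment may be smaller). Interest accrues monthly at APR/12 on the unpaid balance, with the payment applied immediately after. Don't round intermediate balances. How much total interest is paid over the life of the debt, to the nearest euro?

Monthly rate r = 22.8%/12 = 1.9% = 0.019.
Payoff takes n = ⌈−ln(1 − rB₀/P)/ln(1+r)⌉ = ⌈24.982⌉ = 25 payments; the last is €383.12.
Total paid = 24·€390.00 + €383.12 = €9,743.12.
Total interest = total paid − principal = €9,743.12 − €7,700.00 = €2,043.12.

€2,043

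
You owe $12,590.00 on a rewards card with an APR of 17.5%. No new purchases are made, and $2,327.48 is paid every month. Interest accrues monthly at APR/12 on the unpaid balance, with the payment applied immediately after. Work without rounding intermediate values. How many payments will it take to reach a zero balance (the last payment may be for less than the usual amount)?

6 months

Monthly rate r = 17.5%/12 = 1.45833% = 0.0145833.
Recurrence: B ← B·(1+r) − $2,327.48.
Month 1: interest $183.60; balance after payment $10,446.12.
Month 2: interest $152.34; balance after payment $8,270.98.
Month 3: interest $120.62; balance after payment $6,064.12.
Month 4: interest $88.44; balance after payment $3,825.08.
Month 5: interest $55.78; balance after payment $1,553.38.
Month 6: interest $22.65; balance after payment $0.00.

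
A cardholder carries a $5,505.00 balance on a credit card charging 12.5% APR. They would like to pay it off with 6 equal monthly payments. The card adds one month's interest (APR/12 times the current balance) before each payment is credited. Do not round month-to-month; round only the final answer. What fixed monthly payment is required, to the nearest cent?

$951.24

Monthly rate r = 12.5%/12 = 1.04167% = 0.0104167.
Level-payment amortization: P = B₀·r / (1 − (1+r)^(−n)) = 5505.00·0.0104167 / (1 − 1.01042^(−6)).
Denominator 1 − (1+r)^(−6) = 0.0602831967.
P = 57.3438 / 0.0602831967 ≈ 951.24.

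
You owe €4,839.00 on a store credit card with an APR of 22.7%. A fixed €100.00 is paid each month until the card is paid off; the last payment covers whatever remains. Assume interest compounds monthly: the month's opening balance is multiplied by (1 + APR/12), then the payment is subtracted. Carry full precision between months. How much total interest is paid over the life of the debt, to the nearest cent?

Monthly rate r = 22.7%/12 = 1.89167% = 0.0189167.
Payoff takes n = ⌈−ln(1 − rB₀/P)/ln(1+r)⌉ = ⌈131.780⌉ = 132 payments; the last is €78.17.
Total paid = 131·€100.00 + €78.17 = €13,178.17.
Total interest = total paid − principal = €13,178.17 − €4,839.00 = €8,339.17.

€8,339.17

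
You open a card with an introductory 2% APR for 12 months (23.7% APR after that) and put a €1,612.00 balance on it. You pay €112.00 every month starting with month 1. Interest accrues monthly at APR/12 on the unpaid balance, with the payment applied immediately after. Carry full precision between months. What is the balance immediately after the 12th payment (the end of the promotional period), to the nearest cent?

Promo months 1–12 at r₀ = 2%/12 = 0.00166667; months 13+ at r₁ = 23.7%/12 = 0.01975.
After month 12: iterate B ← B·(1+r₀) − €112.00 for 12 months → €288.15.

€288.15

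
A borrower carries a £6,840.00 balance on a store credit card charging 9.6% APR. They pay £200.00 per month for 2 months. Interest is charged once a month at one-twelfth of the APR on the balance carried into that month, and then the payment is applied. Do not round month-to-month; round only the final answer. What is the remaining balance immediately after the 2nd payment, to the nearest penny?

£6,548.28

Monthly rate r = 9.6%/12 = 0.8% = 0.008.
Each month: B ← B·(1+r) − £200.00.
Month 1: interest £54.72; balance after payment £6,694.72.
Month 2: interest £53.56; balance after payment £6,548.28.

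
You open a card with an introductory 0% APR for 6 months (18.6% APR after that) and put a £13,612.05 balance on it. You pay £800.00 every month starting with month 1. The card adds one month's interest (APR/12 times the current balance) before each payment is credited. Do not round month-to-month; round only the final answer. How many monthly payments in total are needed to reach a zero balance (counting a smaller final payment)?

19 payments

Promo months 1–6 at r₀ = 0%/12 = 0; months 7+ at r₁ = 18.6%/12 = 0.0155.
After month 6 (no interest yet): B = £13,612.05 − 6·£800.00 = £8,812.05.
Then at r₁ with £800.00/mo: n₂ = −ln(1 − r₁·B/P)/ln(1+r₁) ≈ 12.17 → 13 more payments.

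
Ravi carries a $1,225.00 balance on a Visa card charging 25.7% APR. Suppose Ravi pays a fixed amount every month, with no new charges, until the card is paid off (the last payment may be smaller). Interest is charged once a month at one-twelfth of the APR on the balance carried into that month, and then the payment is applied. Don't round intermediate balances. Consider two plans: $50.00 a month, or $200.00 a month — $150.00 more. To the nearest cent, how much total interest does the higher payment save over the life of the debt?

Monthly rate r = 25.7%/12 = 2.14167% = 0.0214167.
At $50.00/mo: n = ⌈−ln(1 − rB₀/P)/ln(1+r)⌉ = 36 payments (last $5.14); total interest = total paid − $1,225.00 = $530.14.
At $200.00/mo: 7 payments (last $127.65); total interest $102.65.
Interest saved = $530.14 − $102.65 = $427.49.

$427.49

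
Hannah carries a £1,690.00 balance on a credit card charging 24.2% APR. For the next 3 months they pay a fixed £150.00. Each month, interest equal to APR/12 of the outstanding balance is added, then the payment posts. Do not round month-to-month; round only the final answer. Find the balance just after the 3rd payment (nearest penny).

Monthly rate r = 24.2%/12 = 2.01667% = 0.0201667.
Each month: B ← B·(1+r) − £150.00.
Month 1: interest £34.08; balance after payment £1,574.08.
Month 2: interest £31.74; balance after payment £1,455.83.
Month 3: interest £29.36; balance after payment £1,335.18.

£1,335.18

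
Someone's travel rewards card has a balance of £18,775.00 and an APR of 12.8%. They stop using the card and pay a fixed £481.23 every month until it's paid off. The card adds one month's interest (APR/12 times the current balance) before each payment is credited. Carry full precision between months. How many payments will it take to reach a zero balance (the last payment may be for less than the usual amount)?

Monthly rate r = 12.8%/12 = 1.06667% = 0.0106667.
Recurrence: B ← B·(1+r) − £481.23.
Month 1: interest £200.27; balance after payment £18,494.04.
Month 2: interest £197.27; balance after payment £18,210.08.
Closed form: n = −ln(1 − rB₀/P)/ln(1+r) = −ln(0.58384)/ln(1.01067) ≈ 50.717, so the balance reaches zero during payment 51.

51 payments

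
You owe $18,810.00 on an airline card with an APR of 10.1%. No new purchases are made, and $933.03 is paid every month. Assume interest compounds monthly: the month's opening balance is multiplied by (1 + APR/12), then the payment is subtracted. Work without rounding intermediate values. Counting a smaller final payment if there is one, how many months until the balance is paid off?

23 payments

Monthly rate r = 10.1%/12 = 0.841667% = 0.00841667.
Recurrence: B ← B·(1+r) − $933.03.
Month 1: interest $158.32; balance after payment $18,035.29.
Month 2: interest $151.80; balance after payment $17,254.05.
Closed form: n = −ln(1 − rB₀/P)/ln(1+r) = −ln(0.83032)/ln(1.00842) ≈ 22.185, so the balance reaches zero during payment 23.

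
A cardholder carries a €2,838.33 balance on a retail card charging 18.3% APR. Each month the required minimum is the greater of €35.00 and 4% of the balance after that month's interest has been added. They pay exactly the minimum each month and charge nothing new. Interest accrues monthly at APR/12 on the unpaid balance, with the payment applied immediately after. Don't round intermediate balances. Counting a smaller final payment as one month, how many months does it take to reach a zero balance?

Monthly rate r = 18.3%/12 = 1.525% = 0.01525.
While 4% of the post-interest balance exceeds €35.00, each month B ← (B·(1+r))·(1 − 0.04), i.e. B shrinks by the factor (1+r)·0.96 = 0.97464.
This holds for months 1–47. Entering month 48 the balance is €848.68; 4% of the post-interest balance is now below €35.00, so the flat €35.00 minimum applies from here.
From month 48 a fixed €35.00 at rate r clears €848.68 in 31 more payments. Total: 47 + 31 = 78 months.

78 months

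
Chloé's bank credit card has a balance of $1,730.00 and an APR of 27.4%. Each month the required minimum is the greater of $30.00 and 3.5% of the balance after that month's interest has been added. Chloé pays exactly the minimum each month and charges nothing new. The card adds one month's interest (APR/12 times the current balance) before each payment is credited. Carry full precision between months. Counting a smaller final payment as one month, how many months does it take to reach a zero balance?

Monthly rate r = 27.4%/12 = 2.28333% = 0.0228333.
While 3.5% of the post-interest balance exceeds $30.00, each month B ← (B·(1+r))·(1 − 0.035), i.e. B shrinks by the factor (1+r)·0.965 = 0.98703.
This holds for months 1–56. Entering month 57 the balance is $833.01; 3.5% of the post-interest balance is now below $30.00, so the flat $30.00 minimum applies from here.
From month 57 a fixed $30.00 at rate r clears $833.01 in 45 more payments. Total: 56 + 45 = 101 months.

101 months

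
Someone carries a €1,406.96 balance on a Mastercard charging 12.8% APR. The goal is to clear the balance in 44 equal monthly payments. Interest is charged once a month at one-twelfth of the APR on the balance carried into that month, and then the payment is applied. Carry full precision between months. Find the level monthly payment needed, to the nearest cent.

€40.23

Monthly rate r = 12.8%/12 = 1.06667% = 0.0106667.
Level-payment amortization: P = B₀·r / (1 − (1+r)^(−n)) = 1406.96·0.0106667 / (1 − 1.01067^(−44)).
Denominator 1 − (1+r)^(−44) = 0.373024542.
P = 15.0076 / 0.373024542 ≈ 40.23.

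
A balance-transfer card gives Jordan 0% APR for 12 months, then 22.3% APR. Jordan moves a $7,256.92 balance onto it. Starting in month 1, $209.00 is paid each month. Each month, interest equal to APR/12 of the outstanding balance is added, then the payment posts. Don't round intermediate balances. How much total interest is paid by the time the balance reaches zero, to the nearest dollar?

Promo months 1–12 at r₀ = 0%/12 = 0; months 13+ at r₁ = 22.3%/12 = 0.0185833.
After month 12 (no interest yet): B = $7,256.92 − 12·$209.00 = $4,748.92.
Then at r₁ with $209.00/mo: n₂ = −ln(1 − r₁·B/P)/ln(1+r₁) ≈ 29.80 → 30 more payments.
Total paid = 41·$209.00 + $166.58 = $8,735.58; interest = $8,735.58 − $7,256.92 = $1,478.66.

$1,479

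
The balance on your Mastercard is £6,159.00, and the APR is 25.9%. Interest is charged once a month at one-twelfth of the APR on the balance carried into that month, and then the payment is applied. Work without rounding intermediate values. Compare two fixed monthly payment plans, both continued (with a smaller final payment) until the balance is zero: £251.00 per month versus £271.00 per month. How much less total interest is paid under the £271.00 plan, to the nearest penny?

£306.49

Monthly rate r = 25.9%/12 = 2.15833% = 0.0215833.
At £251.00/mo: n = ⌈−ln(1 − rB₀/P)/ln(1+r)⌉ = 36 payments (last £80.63); total interest = total paid − £6,159.00 = £2,706.63.
At £271.00/mo: 32 payments (last £158.14); total interest £2,400.14.
Interest saved = £2,706.63 − £2,400.14 = £306.49.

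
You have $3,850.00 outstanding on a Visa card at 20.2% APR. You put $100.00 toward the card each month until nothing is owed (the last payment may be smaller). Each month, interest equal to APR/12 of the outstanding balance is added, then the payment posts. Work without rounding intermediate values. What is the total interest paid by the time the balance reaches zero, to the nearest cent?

Monthly rate r = 20.2%/12 = 1.68333% = 0.0168333.
Payoff takes n = ⌈−ln(1 − rB₀/P)/ln(1+r)⌉ = ⌈62.562⌉ = 63 payments; the last is $56.40.
Total paid = 62·$100.00 + $56.40 = $6,256.40.
Total interest = total paid − principal = $6,256.40 − $3,850.00 = $2,406.40.

$2,406.40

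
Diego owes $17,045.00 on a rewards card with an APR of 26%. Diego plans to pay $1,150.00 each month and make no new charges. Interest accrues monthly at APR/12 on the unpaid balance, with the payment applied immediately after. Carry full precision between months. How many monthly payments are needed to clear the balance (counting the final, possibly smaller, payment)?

Monthly rate r = 26%/12 = 2.16667% = 0.0216667.
Recurrence: B ← B·(1+r) − $1,150.00.
Month 1: interest $369.31; balance after payment $16,264.31.
Month 2: interest $352.39; balance after payment $15,466.70.
Closed form: n = −ln(1 − rB₀/P)/ln(1+r) = −ln(0.67886)/ln(1.02167) ≈ 18.070, so the balance reaches zero during payment 19.

19 payments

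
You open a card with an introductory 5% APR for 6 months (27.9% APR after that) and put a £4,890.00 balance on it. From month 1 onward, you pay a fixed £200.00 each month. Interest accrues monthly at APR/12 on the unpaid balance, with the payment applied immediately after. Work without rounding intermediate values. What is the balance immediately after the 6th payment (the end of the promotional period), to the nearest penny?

Promo months 1–6 at r₀ = 5%/12 = 0.00416667; months 7+ at r₁ = 27.9%/12 = 0.02325.
After month 6: iterate B ← B·(1+r₀) − £200.00 for 6 months → £3,800.96.

£3,800.96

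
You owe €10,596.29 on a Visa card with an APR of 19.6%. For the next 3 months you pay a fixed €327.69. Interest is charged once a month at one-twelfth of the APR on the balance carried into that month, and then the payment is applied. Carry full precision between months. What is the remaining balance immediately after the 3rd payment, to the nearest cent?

Monthly rate r = 19.6%/12 = 1.63333% = 0.0163333.
Each month: B ← B·(1+r) − €327.69.
Month 1: interest €173.07; balance after payment €10,441.67.
Month 2: interest €170.55; balance after payment €10,284.53.
Month 3: interest €167.98; balance after payment €10,124.82.

€10,124.82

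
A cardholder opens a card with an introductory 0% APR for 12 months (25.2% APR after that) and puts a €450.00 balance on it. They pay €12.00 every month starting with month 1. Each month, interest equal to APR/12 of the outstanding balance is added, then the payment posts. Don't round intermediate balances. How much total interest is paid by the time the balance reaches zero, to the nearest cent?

€136.76

Promo months 1–12 at r₀ = 0%/12 = 0; months 13+ at r₁ = 25.2%/12 = 0.021.
After month 12 (no interest yet): B = €450.00 − 12·€12.00 = €306.00.
Then at r₁ with €12.00/mo: n₂ = −ln(1 − r₁·B/P)/ln(1+r₁) ≈ 36.90 → 37 more payments.
Total paid = 48·€12.00 + €10.76 = €586.76; interest = €586.76 − €450.00 = €136.76.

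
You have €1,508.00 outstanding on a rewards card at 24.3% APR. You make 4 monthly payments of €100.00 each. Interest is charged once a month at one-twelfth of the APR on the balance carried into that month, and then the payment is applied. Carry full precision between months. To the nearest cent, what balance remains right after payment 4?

€1,221.59

Monthly rate r = 24.3%/12 = 2.025% = 0.02025.
Each month: B ← B·(1+r) − €100.00.
Month 1: interest €30.54; balance after payment €1,438.54.
Month 2: interest €29.13; balance after payment €1,367.67.
Month 3: interest €27.70; balance after payment €1,295.36.
Month 4: interest €26.23; balance after payment €1,221.59.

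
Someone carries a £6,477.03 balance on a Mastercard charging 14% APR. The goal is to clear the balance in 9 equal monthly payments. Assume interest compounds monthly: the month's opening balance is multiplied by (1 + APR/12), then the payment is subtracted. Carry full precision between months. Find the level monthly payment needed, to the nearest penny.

Monthly rate r = 14%/12 = 1.16667% = 0.0116667.
Level-payment amortization: P = B₀·r / (1 − (1+r)^(−n)) = 6477.03·0.0116667 / (1 − 1.01167^(−9)).
Denominator 1 − (1+r)^(−9) = 0.0991281142.
P = 75.5653 / 0.0991281142 ≈ 762.30.

£762.30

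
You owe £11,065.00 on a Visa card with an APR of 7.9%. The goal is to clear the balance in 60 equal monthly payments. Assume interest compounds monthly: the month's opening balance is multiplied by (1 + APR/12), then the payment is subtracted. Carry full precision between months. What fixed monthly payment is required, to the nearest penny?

Monthly rate r = 7.9%/12 = 0.658333% = 0.00658333.
Level-payment amortization: P = B₀·r / (1 − (1+r)^(−n)) = 11065.00·0.00658333 / (1 − 1.00658^(−60)).
Denominator 1 − (1+r)^(−60) = 0.325447297.
P = 72.8446 / 0.325447297 ≈ 223.83.

£223.83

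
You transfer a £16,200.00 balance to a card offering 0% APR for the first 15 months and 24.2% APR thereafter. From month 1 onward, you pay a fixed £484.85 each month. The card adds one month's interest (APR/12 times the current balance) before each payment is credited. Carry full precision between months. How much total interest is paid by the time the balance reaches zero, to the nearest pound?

£2,344

Promo months 1–15 at r₀ = 0%/12 = 0; months 16+ at r₁ = 24.2%/12 = 0.0201667.
After month 15 (no interest yet): B = £16,200.00 − 15·£484.85 = £8,927.25.
Then at r₁ with £484.85/mo: n₂ = −ln(1 − r₁·B/P)/ln(1+r₁) ≈ 23.25 → 24 more payments.
Total paid = 38·£484.85 + £120.11 = £18,544.41; interest = £18,544.41 − £16,200.00 = £2,344.41.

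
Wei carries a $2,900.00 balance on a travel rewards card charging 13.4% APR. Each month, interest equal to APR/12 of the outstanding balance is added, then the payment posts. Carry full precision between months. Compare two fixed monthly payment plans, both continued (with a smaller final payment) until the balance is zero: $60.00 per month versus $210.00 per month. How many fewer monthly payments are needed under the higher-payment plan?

Monthly rate r = 13.4%/12 = 1.11667% = 0.0111667.
At $60.00/mo: n = ⌈−ln(1 − rB₀/P)/ln(1+r)⌉ = 70 payments (last $52.42); total interest = total paid − $2,900.00 = $1,292.42.
At $210.00/mo: 16 payments (last $17.26); total interest $267.26.
Payments saved = 70 − 16 = 54.

54 fewer payments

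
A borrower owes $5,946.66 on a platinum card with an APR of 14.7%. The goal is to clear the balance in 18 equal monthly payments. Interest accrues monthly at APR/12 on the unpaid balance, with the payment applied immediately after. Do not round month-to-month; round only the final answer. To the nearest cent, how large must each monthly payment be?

$370.14

Monthly rate r = 14.7%/12 = 1.225% = 0.01225.
Level-payment amortization: P = B₀·r / (1 − (1+r)^(−n)) = 5946.66·0.01225 / (1 − 1.01225^(−18)).
Denominator 1 − (1+r)^(−18) = 0.196807098.
P = 72.8466 / 0.196807098 ≈ 370.14.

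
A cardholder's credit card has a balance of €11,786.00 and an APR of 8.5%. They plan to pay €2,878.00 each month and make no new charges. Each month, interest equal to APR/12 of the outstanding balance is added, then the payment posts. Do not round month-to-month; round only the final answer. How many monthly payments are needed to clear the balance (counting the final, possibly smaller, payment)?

Monthly rate r = 8.5%/12 = 0.708333% = 0.00708333.
Recurrence: B ← B·(1+r) − €2,878.00.
Month 1: interest €83.48; balance after payment €8,991.48.
Month 2: interest €63.69; balance after payment €6,177.17.
Month 3: interest €43.75; balance after payment €3,342.93.
Month 4: interest €23.68; balance after payment €488.61.
Month 5: interest €3.46; balance after payment €0.00.

5 payments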